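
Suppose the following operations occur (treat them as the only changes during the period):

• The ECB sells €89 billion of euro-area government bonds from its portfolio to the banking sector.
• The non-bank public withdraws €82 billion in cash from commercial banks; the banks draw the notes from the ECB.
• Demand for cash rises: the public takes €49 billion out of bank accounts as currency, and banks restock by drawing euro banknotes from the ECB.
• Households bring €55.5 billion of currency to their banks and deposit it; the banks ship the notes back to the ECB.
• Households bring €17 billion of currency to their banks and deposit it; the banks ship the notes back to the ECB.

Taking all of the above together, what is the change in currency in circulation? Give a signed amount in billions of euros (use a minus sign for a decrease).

+€58.5 billion

ECB balance sheet:
  Assets:      Securities −€89B
  Liabilities: Bank reserves −€147.5B, Currency in circulation +€58.5B
So the change in currency in circulation is +€58.5 billion.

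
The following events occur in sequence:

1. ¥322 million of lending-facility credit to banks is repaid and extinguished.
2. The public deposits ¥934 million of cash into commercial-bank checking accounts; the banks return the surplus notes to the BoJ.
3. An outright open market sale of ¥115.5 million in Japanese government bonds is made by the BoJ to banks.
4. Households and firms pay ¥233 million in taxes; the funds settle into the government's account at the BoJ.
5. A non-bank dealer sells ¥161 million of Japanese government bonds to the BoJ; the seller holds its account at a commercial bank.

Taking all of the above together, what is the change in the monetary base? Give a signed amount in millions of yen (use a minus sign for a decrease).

-¥509.5 million

Discount-window repayment ¥322 million: BoJ balance sheet contracts → −¥322M.
Currency deposit ¥934 million: just a shift between currency and reserves — both are base money → 0.
OMO sale (to banks) ¥115.5 million: BoJ balance sheet contracts → −¥115.5M.
Government account inflow ¥233 million: reserves shift to a non-base liability → −¥233M.
Asset purchase (from non-banks) ¥161 million: BoJ balance sheet expands → +¥161M.
Net: −322 + 0 − 115.5 − 233 + 161 = -¥509.5 million.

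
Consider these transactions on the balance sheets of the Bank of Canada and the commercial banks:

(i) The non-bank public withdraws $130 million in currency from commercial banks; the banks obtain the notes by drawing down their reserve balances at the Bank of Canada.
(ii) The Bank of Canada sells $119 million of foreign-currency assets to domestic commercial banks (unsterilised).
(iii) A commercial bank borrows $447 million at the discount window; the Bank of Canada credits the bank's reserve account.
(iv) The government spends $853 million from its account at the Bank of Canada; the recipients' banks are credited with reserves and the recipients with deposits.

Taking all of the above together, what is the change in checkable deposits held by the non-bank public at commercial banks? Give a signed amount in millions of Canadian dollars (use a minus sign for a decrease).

+$723 million

Bank of Canada balance sheet:
  Assets:      Loans to banks +$447M, Foreign assets −$119M
  Liabilities: Bank reserves +$1051M, Currency in circulation +$130M, Government deposits −$853M
Commercial banking system:
  Assets:      Reserves at CB +$1051M, Foreign assets +$119M
  Liabilities: Checkable deposits +$723M, Borrowings from CB +$447M
So the change in checkable deposits held by the non-bank public at commercial banks is +$723 million.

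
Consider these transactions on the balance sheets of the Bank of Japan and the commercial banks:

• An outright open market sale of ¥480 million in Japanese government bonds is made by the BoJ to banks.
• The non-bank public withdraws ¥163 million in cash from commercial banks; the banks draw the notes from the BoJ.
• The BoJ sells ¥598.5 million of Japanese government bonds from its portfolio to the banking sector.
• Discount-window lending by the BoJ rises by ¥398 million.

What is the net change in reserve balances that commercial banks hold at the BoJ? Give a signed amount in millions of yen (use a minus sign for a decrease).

-¥843.5 million

OMO sale (to banks) ¥480 million: the buying banks pay out of their reserve balances → −¥480M.
Currency withdrawal ¥163 million: banks swap reserves for currency → −¥163M.
OMO sale (to banks) ¥598.5 million: the buying banks pay out of their reserve balances → −¥598.5M.
Discount-window loan ¥398 million: the loan is credited to the bank's reserve account → +¥398M.
Net: −480 − 163 − 598.5 + 398 = -¥843.5 million.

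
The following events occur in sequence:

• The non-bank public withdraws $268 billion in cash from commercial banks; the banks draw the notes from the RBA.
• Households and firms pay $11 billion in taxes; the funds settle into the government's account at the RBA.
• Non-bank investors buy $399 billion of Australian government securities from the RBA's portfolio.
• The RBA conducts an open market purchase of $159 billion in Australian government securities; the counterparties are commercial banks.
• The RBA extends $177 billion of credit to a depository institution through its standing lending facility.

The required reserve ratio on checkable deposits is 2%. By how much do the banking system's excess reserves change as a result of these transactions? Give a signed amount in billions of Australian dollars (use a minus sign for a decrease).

-$328.44 billion

Currency withdrawal $268 billion: reserves −$268B, deposits −$268B.
Government account inflow $11 billion: reserves −$11B, deposits −$11B.
Asset sale (to non-banks) $399 billion: reserves −$399B, deposits −$399B.
OMO purchase (from banks) $159 billion: reserves +$159B, deposits 0.
Discount-window loan $177 billion: reserves +$177B, deposits 0.
Totals: Δreserves = −$342B, Δdeposits = −$678B.
Δrequired reserves = 2% × −$678B = −$13.56B.
Δexcess reserves = Δreserves − Δrequired = −$342B − (−$13.56B) = -$328.44 billion.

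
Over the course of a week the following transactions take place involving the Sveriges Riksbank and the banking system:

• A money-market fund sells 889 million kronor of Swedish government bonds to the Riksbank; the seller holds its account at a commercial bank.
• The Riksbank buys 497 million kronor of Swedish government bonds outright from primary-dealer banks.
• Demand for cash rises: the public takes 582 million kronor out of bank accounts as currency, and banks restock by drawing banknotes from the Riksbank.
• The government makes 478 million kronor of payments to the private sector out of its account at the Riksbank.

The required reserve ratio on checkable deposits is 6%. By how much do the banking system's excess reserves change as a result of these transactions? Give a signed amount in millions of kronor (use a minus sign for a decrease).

Asset purchase (from non-banks) 889 million kronor: reserves +889M, deposits +889M.
OMO purchase (from banks) 497 million kronor: reserves +497M, deposits 0.
Currency withdrawal 582 million kronor: reserves −582M, deposits −582M.
Government spending 478 million kronor: reserves +478M, deposits +478M.
Totals: Δreserves = +1282M, Δdeposits = +785M.
Δrequired reserves = 6% × +785M = +47.1M.
Δexcess reserves = Δreserves − Δrequired = +1282M − (+47.1M) = +1234.9 million.

+1234.9 million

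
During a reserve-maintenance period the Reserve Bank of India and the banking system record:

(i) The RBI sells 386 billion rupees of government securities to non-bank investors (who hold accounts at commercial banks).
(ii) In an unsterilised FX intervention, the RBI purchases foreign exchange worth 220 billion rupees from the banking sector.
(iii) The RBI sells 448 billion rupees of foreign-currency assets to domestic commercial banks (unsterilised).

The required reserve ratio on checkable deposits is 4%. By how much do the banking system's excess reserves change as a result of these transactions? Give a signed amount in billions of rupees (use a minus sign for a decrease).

Asset sale (to non-banks) 386 billion rupees: reserves −386B, deposits −386B.
FX purchase 220 billion rupees: reserves +220B, deposits 0.
FX sale 448 billion rupees: reserves −448B, deposits 0.
Totals: Δreserves = −614B, Δdeposits = −386B.
Δrequired reserves = 4% × −386B = −15.44B.
Δexcess reserves = Δreserves − Δrequired = −614B − (−15.44B) = -598.56 billion.

-598.56 billion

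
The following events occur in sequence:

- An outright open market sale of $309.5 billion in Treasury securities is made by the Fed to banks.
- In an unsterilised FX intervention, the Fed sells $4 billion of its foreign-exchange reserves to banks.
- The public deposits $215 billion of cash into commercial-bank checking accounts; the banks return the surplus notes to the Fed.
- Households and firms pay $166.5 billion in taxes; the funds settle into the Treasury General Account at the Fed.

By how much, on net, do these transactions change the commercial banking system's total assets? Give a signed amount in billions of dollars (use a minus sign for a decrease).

+$48.5 billion

Fed balance sheet:
  Assets:      Securities −$309.5B, Foreign assets −$4B
  Liabilities: Bank reserves −$265B, Currency in circulation −$215B, Government deposits +$166.5B
Commercial banking system:
  Assets:      Reserves at CB −$265B, Securities +$309.5B, Foreign assets +$4B
  Liabilities: Checkable deposits +$48.5B
Change in total bank assets = +$48.5 billion.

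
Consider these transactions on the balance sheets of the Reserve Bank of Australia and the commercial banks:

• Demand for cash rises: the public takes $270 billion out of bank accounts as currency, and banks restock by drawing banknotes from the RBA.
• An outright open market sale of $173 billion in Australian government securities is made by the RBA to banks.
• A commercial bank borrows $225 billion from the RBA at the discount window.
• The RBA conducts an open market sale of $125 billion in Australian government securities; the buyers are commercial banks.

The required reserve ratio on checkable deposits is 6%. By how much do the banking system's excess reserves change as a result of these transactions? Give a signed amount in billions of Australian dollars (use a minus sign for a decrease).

-$326.8 billion

Currency withdrawal $270 billion: reserves −$270B, deposits −$270B.
OMO sale (to banks) $173 billion: reserves −$173B, deposits 0.
Discount-window loan $225 billion: reserves +$225B, deposits 0.
OMO sale (to banks) $125 billion: reserves −$125B, deposits 0.
Totals: Δreserves = −$343B, Δdeposits = −$270B.
Δrequired reserves = 6% × −$270B = −$16.2B.
Δexcess reserves = Δreserves − Δrequired = −$343B − (−$16.2B) = -$326.8 billion.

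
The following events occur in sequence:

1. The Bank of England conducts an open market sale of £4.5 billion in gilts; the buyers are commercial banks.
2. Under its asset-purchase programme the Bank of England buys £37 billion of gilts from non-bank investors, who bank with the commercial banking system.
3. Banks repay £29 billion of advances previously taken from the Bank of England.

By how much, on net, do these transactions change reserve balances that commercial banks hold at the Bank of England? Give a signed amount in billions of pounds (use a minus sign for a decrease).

+£3.5 billion

Bank of England balance sheet:
  Assets:      Securities +£32.5B, Loans to banks −£29B
  Liabilities: Bank reserves +£3.5B
Commercial banking system:
  Assets:      Reserves at CB +£3.5B, Securities +£4.5B
  Liabilities: Checkable deposits +£37B, Borrowings from CB −£29B
So the change in reserve balances that commercial banks hold at the Bank of England is +£3.5 billion.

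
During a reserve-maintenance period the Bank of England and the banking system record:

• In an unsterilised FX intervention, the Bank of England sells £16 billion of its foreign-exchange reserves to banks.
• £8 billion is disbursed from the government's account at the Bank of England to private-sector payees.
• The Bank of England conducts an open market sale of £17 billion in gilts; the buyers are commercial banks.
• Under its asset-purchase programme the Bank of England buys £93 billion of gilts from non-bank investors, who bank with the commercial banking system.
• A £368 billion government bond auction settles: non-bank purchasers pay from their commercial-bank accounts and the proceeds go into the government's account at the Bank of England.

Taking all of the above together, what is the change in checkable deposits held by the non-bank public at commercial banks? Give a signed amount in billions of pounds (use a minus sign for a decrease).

FX sale £16 billion: the counterparty is a bank, so public deposits are unchanged → 0.
Government spending £8 billion: non-bank counterparties' bank balances rise → +£8B.
OMO sale (to banks) £17 billion: the counterparty is a bank, so public deposits are unchanged → 0.
Asset purchase (from non-banks) £93 billion: non-bank counterparties' bank balances rise → +£93B.
Government account inflow £368 billion: non-bank counterparties' bank balances fall → −£368B.
Net: 0 + 8 + 0 + 93 − 368 = -£267 billion.

-£267 billion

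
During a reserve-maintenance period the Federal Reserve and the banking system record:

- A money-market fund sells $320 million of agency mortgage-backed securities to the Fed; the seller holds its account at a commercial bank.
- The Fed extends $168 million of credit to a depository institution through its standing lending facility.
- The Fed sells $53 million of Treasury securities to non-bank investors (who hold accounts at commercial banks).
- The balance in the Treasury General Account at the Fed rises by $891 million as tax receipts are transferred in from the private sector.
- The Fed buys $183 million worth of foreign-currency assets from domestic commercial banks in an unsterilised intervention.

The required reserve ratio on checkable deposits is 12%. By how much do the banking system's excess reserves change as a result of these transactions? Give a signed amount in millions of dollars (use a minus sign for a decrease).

Asset purchase (from non-banks) $320 million: reserves +$320M, deposits +$320M.
Discount-window loan $168 million: reserves +$168M, deposits 0.
Asset sale (to non-banks) $53 million: reserves −$53M, deposits −$53M.
Government account inflow $891 million: reserves −$891M, deposits −$891M.
FX purchase $183 million: reserves +$183M, deposits 0.
Totals: Δreserves = −$273M, Δdeposits = −$624M.
Δrequired reserves = 12% × −$624M = −$74.88M.
Δexcess reserves = Δreserves − Δrequired = −$273M − (−$74.88M) = -$198.12 million.

-$198.12 million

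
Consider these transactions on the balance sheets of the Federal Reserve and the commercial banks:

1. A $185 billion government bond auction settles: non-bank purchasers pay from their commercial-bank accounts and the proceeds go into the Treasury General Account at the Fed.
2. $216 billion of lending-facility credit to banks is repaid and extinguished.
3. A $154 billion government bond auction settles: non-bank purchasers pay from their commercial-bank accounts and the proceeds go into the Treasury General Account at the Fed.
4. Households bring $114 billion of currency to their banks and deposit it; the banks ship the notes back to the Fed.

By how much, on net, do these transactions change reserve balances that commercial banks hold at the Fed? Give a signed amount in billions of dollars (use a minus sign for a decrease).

Fed balance sheet:
  Assets:      Loans to banks −$216B
  Liabilities: Bank reserves −$441B, Currency in circulation −$114B, Government deposits +$339B
Commercial banking system:
  Assets:      Reserves at CB −$441B
  Liabilities: Checkable deposits −$225B, Borrowings from CB −$216B
So the change in reserve balances that commercial banks hold at the Fed is -$441 billion.

-$441 billion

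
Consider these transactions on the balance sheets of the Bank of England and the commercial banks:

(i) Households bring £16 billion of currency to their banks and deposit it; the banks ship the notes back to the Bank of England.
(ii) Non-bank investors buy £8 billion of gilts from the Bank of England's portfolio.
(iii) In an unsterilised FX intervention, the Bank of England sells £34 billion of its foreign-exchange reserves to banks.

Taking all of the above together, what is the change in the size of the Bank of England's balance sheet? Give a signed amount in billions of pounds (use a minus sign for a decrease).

Bank of England balance sheet:
  Assets:      Securities −£8B, Foreign assets −£34B
  Liabilities: Bank reserves −£26B, Currency in circulation −£16B
Change in total Bank of England assets = -£42 billion.

-£42 billion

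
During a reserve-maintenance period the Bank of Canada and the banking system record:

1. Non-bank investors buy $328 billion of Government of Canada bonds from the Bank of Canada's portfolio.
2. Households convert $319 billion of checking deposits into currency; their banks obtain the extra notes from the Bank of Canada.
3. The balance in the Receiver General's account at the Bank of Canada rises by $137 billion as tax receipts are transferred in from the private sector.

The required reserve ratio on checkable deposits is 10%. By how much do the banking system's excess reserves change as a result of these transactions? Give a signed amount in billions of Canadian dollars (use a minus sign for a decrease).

-$705.6 billion

Asset sale (to non-banks) $328 billion: reserves −$328B, deposits −$328B.
Currency withdrawal $319 billion: reserves −$319B, deposits −$319B.
Government account inflow $137 billion: reserves −$137B, deposits −$137B.
Totals: Δreserves = −$784B, Δdeposits = −$784B.
Δrequired reserves = 10% × −$784B = −$78.4B.
Δexcess reserves = Δreserves − Δrequired = −$784B − (−$78.4B) = -$705.6 billion.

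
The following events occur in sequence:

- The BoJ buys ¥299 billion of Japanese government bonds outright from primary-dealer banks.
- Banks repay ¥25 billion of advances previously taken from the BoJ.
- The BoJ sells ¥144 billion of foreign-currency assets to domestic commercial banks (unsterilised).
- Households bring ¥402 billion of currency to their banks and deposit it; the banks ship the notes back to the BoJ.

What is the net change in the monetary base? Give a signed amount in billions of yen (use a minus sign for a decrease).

+¥130 billion

OMO purchase (from banks) ¥299 billion: BoJ balance sheet expands → +¥299B.
Discount-window repayment ¥25 billion: BoJ balance sheet contracts → −¥25B.
FX sale ¥144 billion: BoJ balance sheet contracts → −¥144B.
Currency deposit ¥402 billion: just a shift between currency and reserves — both are base money → 0.
Net: 299 − 25 − 144 + 0 = +¥130 billion.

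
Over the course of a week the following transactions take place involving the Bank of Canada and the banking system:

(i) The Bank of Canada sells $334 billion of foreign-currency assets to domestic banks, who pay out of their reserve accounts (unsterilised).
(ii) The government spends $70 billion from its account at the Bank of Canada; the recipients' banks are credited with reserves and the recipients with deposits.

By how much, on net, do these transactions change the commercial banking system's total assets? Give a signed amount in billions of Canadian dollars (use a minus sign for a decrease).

+$70 billion

FX sale $334 billion: just an asset swap on bank balance sheets → 0.
Government spending $70 billion: bank balance sheets expand → +$70B.
Net: 0 + 70 = +$70 billion.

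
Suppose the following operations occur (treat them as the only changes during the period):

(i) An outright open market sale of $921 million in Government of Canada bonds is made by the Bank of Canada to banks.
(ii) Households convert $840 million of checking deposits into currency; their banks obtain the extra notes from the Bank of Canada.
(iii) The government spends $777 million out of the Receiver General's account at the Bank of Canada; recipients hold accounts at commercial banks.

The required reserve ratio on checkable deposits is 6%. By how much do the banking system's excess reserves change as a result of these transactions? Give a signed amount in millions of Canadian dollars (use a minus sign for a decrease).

-$980.22 million

OMO sale (to banks) $921 million: reserves −$921M, deposits 0.
Currency withdrawal $840 million: reserves −$840M, deposits −$840M.
Government spending $777 million: reserves +$777M, deposits +$777M.
Totals: Δreserves = −$984M, Δdeposits = −$63M.
Δrequired reserves = 6% × −$63M = −$3.78M.
Δexcess reserves = Δreserves − Δrequired = −$984M − (−$3.78M) = -$980.22 million.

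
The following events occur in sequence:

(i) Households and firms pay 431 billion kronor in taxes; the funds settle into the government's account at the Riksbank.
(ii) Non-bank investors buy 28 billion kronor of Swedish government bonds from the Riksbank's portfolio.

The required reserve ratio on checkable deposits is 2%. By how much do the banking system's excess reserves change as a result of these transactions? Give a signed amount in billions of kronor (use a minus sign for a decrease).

Government account inflow 431 billion kronor: reserves −431B, deposits −431B.
Asset sale (to non-banks) 28 billion kronor: reserves −28B, deposits −28B.
Totals: Δreserves = −459B, Δdeposits = −459B.
Δrequired reserves = 2% × −459B = −9.18B.
Δexcess reserves = Δreserves − Δrequired = −459B − (−9.18B) = -449.82 billion.

-449.82 billion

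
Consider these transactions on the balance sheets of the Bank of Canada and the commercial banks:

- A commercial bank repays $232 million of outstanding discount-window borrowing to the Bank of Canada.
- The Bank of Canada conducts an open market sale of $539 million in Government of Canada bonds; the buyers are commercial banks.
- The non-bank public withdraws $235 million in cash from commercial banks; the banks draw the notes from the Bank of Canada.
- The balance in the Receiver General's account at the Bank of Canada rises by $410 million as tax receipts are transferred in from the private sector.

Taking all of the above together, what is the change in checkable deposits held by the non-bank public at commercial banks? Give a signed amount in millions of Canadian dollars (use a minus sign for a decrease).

Bank of Canada balance sheet:
  Assets:      Securities −$539M, Loans to banks −$232M
  Liabilities: Bank reserves −$1416M, Currency in circulation +$235M, Government deposits +$410M
Commercial banking system:
  Assets:      Reserves at CB −$1416M, Securities +$539M
  Liabilities: Checkable deposits −$645M, Borrowings from CB −$232M
So the change in checkable deposits held by the non-bank public at commercial banks is -$645 million.

-$645 million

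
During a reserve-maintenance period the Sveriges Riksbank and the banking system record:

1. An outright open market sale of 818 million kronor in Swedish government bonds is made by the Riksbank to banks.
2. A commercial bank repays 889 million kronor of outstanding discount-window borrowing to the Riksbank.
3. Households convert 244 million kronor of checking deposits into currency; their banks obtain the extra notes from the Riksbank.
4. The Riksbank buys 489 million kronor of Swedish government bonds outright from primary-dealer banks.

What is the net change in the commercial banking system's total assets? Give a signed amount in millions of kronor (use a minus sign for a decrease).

-1133 million

OMO sale (to banks) 818 million kronor: just an asset swap on bank balance sheets → 0.
Discount-window repayment 889 million kronor: bank balance sheets shrink → −889M.
Currency withdrawal 244 million kronor: bank balance sheets shrink → −244M.
OMO purchase (from banks) 489 million kronor: just an asset swap on bank balance sheets → 0.
Net: 0 − 889 − 244 + 0 = -1133 million.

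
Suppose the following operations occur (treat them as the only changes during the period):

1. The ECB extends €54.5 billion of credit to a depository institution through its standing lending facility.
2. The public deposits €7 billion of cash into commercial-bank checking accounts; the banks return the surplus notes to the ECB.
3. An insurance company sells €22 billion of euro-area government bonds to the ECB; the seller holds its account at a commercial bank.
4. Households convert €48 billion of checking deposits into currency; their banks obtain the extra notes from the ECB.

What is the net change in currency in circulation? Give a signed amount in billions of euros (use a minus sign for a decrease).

Discount-window loan €54.5 billion: no currency enters or leaves circulation → 0.
Currency deposit €7 billion: notes return to the central bank → −€7B.
Asset purchase (from non-banks) €22 billion: no currency enters or leaves circulation → 0.
Currency withdrawal €48 billion: notes leave the central bank → +€48B.
Net: 0 − 7 + 0 + 48 = +€41 billion.

+€41 billion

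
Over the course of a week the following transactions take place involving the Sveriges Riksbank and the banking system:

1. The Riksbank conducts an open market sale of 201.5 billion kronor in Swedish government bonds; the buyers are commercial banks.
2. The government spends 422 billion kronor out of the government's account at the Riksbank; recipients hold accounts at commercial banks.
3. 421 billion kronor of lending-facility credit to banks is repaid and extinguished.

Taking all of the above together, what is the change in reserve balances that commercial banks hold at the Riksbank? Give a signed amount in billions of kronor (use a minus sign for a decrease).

Riksbank balance sheet:
  Assets:      Securities −201.5B, Loans to banks −421B
  Liabilities: Bank reserves −200.5B, Government deposits −422B
So the change in reserve balances that commercial banks hold at the Riksbank is -200.5 billion.

-200.5 billion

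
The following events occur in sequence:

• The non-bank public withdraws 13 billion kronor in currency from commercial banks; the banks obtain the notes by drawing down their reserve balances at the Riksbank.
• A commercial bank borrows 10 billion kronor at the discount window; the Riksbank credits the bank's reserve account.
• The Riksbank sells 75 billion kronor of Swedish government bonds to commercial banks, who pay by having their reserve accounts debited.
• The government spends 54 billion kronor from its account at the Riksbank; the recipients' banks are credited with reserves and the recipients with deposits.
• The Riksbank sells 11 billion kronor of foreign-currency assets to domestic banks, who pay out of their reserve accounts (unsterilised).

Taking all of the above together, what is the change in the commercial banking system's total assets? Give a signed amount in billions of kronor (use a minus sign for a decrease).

Riksbank balance sheet:
  Assets:      Securities −75B, Loans to banks +10B, Foreign assets −11B
  Liabilities: Bank reserves −35B, Currency in circulation +13B, Government deposits −54B
Commercial banking system:
  Assets:      Reserves at CB −35B, Securities +75B, Foreign assets +11B
  Liabilities: Checkable deposits +41B, Borrowings from CB +10B
Change in total bank assets = +51 billion.

+51 billion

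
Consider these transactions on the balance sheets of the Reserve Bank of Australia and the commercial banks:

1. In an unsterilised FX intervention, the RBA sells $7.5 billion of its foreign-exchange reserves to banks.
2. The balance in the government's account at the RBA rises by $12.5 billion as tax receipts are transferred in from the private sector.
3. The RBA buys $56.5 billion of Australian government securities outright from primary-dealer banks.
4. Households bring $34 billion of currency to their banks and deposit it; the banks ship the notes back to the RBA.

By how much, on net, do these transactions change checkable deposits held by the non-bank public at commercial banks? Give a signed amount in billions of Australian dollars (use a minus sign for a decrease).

FX sale $7.5 billion: the counterparty is a bank, so public deposits are unchanged → 0.
Government account inflow $12.5 billion: non-bank counterparties' bank balances fall → −$12.5B.
OMO purchase (from banks) $56.5 billion: the counterparty is a bank, so public deposits are unchanged → 0.
Currency deposit $34 billion: non-bank counterparties' bank balances rise → +$34B.
Net: 0 − 12.5 + 0 + 34 = +$21.5 billion.

+$21.5 billion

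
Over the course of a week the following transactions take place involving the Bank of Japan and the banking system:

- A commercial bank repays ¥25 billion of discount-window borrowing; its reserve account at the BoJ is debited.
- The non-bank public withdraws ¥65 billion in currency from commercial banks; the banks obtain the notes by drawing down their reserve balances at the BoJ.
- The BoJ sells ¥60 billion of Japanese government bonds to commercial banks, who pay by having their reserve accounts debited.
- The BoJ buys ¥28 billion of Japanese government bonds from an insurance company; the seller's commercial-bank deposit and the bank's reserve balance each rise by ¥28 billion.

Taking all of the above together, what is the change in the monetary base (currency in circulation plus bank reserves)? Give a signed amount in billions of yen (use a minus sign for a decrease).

-¥57 billion

BoJ balance sheet:
  Assets:      Securities −¥32B, Loans to banks −¥25B
  Liabilities: Bank reserves −¥122B, Currency in circulation +¥65B
Commercial banking system:
  Assets:      Reserves at CB −¥122B, Securities +¥60B
  Liabilities: Checkable deposits −¥37B, Borrowings from CB −¥25B
Monetary base = currency + reserves: +¥65B + (−¥122B) = -¥57 billion.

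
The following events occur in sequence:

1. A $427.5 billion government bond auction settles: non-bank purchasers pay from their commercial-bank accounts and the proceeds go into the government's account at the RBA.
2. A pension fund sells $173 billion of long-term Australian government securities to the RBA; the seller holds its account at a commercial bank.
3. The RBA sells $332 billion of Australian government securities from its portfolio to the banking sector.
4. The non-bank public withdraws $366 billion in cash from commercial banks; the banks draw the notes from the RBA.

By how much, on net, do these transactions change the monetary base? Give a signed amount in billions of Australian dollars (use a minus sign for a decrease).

Government account inflow $427.5 billion: reserves shift to a non-base liability → −$427.5B.
Asset purchase (from non-banks) $173 billion: RBA balance sheet expands → +$173B.
OMO sale (to banks) $332 billion: RBA balance sheet contracts → −$332B.
Currency withdrawal $366 billion: just a shift between currency and reserves — both are base money → 0.
Net: −427.5 + 173 − 332 + 0 = -$586.5 billion.

-$586.5 billion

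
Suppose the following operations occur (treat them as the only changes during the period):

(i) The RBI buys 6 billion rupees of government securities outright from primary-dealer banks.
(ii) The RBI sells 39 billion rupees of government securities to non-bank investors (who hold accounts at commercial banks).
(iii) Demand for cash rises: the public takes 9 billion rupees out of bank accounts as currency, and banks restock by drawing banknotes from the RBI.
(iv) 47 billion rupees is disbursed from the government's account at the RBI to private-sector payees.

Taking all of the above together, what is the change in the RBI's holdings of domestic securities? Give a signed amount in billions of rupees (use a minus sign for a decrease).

-33 billion

OMO purchase (from banks) 6 billion rupees: securities added to the RBI's portfolio → +6B.
Asset sale (to non-banks) 39 billion rupees: securities removed from the RBI's portfolio → −39B.
Currency withdrawal 9 billion rupees: the RBI's securities portfolio is untouched → 0.
Government spending 47 billion rupees: the RBI's securities portfolio is untouched → 0.
Net: 6 − 39 + 0 + 0 = -33 billion.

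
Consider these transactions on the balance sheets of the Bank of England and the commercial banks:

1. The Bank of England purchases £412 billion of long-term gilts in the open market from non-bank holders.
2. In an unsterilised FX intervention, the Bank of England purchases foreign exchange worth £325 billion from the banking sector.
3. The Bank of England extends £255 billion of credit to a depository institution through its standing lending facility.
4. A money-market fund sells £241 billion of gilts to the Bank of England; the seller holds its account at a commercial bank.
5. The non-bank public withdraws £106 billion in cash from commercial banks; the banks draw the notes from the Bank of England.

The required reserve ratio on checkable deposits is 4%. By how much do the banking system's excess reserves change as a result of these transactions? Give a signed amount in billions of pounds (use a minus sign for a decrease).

+£1105.12 billion

Asset purchase (from non-banks) £412 billion: reserves +£412B, deposits +£412B.
FX purchase £325 billion: reserves +£325B, deposits 0.
Discount-window loan £255 billion: reserves +£255B, deposits 0.
Asset purchase (from non-banks) £241 billion: reserves +£241B, deposits +£241B.
Currency withdrawal £106 billion: reserves −£106B, deposits −£106B.
Totals: Δreserves = +£1127B, Δdeposits = +£547B.
Δrequired reserves = 4% × +£547B = +£21.88B.
Δexcess reserves = Δreserves − Δrequired = +£1127B − (+£21.88B) = +£1105.12 billion.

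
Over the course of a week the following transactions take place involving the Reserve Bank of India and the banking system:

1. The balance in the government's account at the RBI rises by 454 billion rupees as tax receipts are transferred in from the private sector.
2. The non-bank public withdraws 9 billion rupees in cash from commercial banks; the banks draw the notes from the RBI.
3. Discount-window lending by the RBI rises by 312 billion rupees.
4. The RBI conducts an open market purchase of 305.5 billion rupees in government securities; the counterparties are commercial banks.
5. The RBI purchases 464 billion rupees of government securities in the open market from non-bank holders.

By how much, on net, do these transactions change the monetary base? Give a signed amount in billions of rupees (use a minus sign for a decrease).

+627.5 billion

RBI balance sheet:
  Assets:      Securities +769.5B, Loans to banks +312B
  Liabilities: Bank reserves +618.5B, Currency in circulation +9B, Government deposits +454B
Commercial banking system:
  Assets:      Reserves at CB +618.5B, Securities −305.5B
  Liabilities: Checkable deposits +1B, Borrowings from CB +312B
Monetary base = currency + reserves: +9B + (+618.5B) = +627.5 billion.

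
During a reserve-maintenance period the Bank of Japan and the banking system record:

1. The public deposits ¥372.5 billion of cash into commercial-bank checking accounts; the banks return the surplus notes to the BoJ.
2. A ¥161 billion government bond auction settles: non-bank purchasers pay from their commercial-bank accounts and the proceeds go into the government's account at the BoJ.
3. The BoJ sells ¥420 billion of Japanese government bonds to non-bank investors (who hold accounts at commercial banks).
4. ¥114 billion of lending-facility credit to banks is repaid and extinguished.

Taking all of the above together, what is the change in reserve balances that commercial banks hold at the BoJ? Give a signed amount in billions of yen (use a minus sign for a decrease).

-¥322.5 billion

BoJ balance sheet:
  Assets:      Securities −¥420B, Loans to banks −¥114B
  Liabilities: Bank reserves −¥322.5B, Currency in circulation −¥372.5B, Government deposits +¥161B
Commercial banking system:
  Assets:      Reserves at CB −¥322.5B
  Liabilities: Checkable deposits −¥208.5B, Borrowings from CB −¥114B
So the change in reserve balances that commercial banks hold at the BoJ is -¥322.5 billion.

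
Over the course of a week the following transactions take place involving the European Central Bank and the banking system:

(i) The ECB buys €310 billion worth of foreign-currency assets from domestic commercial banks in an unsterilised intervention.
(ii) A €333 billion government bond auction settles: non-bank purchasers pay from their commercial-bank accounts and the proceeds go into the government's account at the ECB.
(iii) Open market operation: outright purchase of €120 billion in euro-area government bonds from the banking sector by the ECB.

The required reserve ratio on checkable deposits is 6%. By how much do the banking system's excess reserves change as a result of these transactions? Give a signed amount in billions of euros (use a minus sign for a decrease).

FX purchase €310 billion: reserves +€310B, deposits 0.
Government account inflow €333 billion: reserves −€333B, deposits −€333B.
OMO purchase (from banks) €120 billion: reserves +€120B, deposits 0.
Totals: Δreserves = +€97B, Δdeposits = −€333B.
Δrequired reserves = 6% × −€333B = −€19.98B.
Δexcess reserves = Δreserves − Δrequired = +€97B − (−€19.98B) = +€116.98 billion.

+€116.98 billion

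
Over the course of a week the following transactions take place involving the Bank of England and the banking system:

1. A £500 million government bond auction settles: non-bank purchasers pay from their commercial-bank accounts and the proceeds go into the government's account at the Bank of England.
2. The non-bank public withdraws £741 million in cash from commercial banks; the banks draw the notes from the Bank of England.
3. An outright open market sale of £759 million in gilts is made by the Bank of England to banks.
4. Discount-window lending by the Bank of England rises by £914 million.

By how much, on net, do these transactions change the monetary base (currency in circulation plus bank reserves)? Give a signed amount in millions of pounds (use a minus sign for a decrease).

Government account inflow £500 million: reserves shift to a non-base liability → −£500M.
Currency withdrawal £741 million: just a shift between currency and reserves — both are base money → 0.
OMO sale (to banks) £759 million: Bank of England balance sheet contracts → −£759M.
Discount-window loan £914 million: Bank of England balance sheet expands → +£914M.
Net: −500 + 0 − 759 + 914 = -£345 million.

-£345 million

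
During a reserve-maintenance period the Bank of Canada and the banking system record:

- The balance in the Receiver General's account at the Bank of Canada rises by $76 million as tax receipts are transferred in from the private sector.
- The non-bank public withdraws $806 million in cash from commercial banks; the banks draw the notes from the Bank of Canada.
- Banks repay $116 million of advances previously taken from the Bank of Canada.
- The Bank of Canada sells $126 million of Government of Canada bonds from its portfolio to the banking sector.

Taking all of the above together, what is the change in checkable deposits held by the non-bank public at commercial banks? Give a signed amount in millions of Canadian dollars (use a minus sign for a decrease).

-$882 million

Government account inflow $76 million: non-bank counterparties' bank balances fall → −$76M.
Currency withdrawal $806 million: non-bank counterparties' bank balances fall → −$806M.
Discount-window repayment $116 million: the counterparty is a bank, so public deposits are unchanged → 0.
OMO sale (to banks) $126 million: the counterparty is a bank, so public deposits are unchanged → 0.
Net: −76 − 806 + 0 + 0 = -$882 million.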